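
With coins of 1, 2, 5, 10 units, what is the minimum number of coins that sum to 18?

18 = 1×10 + 1×5 + 1×2 + 1×1
Total coins = 1 + 1 + 1 + 1 = 4

4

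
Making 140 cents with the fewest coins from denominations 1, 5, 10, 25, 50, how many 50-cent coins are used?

2

140 − 2×50→40 − 1×25→15 − 1×10→5 − 1×5→0
Count of 50: 2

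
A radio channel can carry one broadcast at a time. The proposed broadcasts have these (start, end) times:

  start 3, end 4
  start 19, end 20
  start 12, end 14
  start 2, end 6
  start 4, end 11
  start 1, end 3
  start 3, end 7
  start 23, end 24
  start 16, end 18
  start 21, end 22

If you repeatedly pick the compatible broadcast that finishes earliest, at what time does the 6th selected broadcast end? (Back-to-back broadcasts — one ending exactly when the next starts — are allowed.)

20

Sorted by end: (1,3)  (3,4)  (2,6)  (3,7)  (4,11)  (12,14)  (16,18)  (19,20)  (21,22)  (23,24)
take (1,3); take (3,4); skip (2,6); take (4,11); take (12,14); take (16,18); take (19,20); take (21,22); take (23,24).
Selected: (1,3) (3,4) (4,11) (12,14) (16,18) (19,20) (21,22) (23,24)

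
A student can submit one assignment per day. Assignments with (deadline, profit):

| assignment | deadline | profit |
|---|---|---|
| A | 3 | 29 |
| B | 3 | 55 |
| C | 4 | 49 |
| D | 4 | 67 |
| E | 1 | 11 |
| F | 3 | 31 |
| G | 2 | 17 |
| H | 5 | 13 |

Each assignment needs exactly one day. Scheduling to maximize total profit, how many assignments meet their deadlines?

5

Take jobs in profit order; each goes to the latest open slot no later than its deadline.
By profit: D(d4,67), B(d3,55), C(d4,49), F(d3,31), A(d3,29), G(d2,17), H(d5,13), E(d1,11)
D→slot 4; B→slot 3; C→slot 2; F→slot 1; A skipped; G skipped; H→slot 5; E skipped.
5 of 8 scheduled.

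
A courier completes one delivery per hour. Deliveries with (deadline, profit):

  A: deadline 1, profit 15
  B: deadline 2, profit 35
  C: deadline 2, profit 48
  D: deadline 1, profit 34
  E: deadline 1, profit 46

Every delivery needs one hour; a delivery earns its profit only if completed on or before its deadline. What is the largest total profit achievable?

94

Profit order: C=48 E=46 B=35 D=34 A=15
Assign: C→slot 2, E→slot 1, B skipped, D skipped, A skipped.
Slots: [1:E] [2:C]
Profit = 46 + 48 = 94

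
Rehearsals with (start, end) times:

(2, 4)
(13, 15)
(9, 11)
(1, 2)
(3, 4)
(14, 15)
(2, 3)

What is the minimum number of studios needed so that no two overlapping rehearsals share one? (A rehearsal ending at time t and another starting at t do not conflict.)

The answer is the maximum number of intervals overlapping at any instant.
starts: [1, 2, 2, 3, 9, 13, 14]
ends:   [2, 3, 4, 4, 11, 15, 15]
s1→1 e2→0 s2→1 s2→2  — peak 2.

2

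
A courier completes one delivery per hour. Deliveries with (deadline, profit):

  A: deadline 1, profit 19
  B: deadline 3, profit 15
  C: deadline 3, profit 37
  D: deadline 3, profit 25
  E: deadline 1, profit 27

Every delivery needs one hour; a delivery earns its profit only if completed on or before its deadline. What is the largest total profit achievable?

89

Take jobs in profit order; each goes to the latest open slot no later than its deadline.
By profit: C(d3,37), E(d1,27), D(d3,25), A(d1,19), B(d3,15)
C→slot 3; E→slot 1; D→slot 2; A skipped; B skipped.
Profit = 27 + 25 + 37 = 89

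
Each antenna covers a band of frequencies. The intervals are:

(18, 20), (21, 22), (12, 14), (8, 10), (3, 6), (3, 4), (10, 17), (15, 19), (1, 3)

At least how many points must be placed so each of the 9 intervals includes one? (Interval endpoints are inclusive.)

Sort by right endpoint; whenever an interval is uncovered, place a point at its right end.
By right end: [1,3]  [3,4]  [3,6]  [8,10]  [12,14]  [10,17]  [15,19]  [18,20]  [21,22]
[1,3] uncovered → point at 3; [8,10] uncovered → point at 10; [12,14] uncovered → point at 14; [15,19] uncovered → point at 19; [21,22] uncovered → point at 22.
Points: 3, 10, 14, 19, 22 (5 total).

5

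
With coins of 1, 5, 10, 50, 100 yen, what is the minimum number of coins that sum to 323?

Use the largest denomination that fits, subtract, and repeat.
323 − 3×100→23 − 2×10→3 − 3×1→0
Total coins = 3 + 2 + 3 = 8

8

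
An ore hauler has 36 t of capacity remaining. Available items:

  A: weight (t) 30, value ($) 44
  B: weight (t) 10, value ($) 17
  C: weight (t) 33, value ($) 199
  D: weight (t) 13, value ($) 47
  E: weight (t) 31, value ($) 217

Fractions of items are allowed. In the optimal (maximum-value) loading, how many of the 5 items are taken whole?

Ratios (sorted): E 7.00, C 6.03, D 3.62, B 1.70, A 1.47
take E (31 @ 217); take 5/33 of C → 30.15. Capacity used 36/36.
1 item(s) taken whole; one partial (take 5/33 of C).

1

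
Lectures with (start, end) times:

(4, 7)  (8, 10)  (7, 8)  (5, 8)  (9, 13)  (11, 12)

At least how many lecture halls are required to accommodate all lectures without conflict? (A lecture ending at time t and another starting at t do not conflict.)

The answer is the maximum number of intervals overlapping at any instant.
Events (time:±→running): 4:+→1 5:+→2 … peak 2.

2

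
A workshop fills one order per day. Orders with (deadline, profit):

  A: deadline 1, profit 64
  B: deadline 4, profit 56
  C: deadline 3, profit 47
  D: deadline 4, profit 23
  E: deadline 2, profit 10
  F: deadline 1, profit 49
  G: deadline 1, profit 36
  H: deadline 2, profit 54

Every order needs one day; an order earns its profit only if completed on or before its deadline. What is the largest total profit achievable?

Take jobs in profit order; each goes to the latest open slot no later than its deadline.
By profit: A(d1,64), B(d4,56), H(d2,54), F(d1,49), C(d3,47), G(d1,36), D(d4,23), E(d2,10)
A→slot 1; B→slot 4; H→slot 2; F skipped; C→slot 3; G skipped; D skipped; E skipped.
Profit = 64 + 54 + 47 + 56 = 221

221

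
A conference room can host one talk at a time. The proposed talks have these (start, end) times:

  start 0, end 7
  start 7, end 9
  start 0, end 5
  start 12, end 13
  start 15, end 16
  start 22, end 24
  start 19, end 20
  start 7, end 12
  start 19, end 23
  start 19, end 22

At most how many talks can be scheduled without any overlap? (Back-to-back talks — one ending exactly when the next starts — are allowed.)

6

Sort by end time and greedily take each interval whose start is ≥ the last chosen end.
By end time: (0,5), (0,7), (7,9), (7,12), (12,13), (15,16), (19,20), (19,22), (19,23), (22,24).
Pick (0,5); next start ≥ 5 → (7,9); next start ≥ 9 → (12,13); next start ≥ 13 → (15,16); next start ≥ 16 → (19,20); next start ≥ 20 → (22,24).
Selected 6 talks.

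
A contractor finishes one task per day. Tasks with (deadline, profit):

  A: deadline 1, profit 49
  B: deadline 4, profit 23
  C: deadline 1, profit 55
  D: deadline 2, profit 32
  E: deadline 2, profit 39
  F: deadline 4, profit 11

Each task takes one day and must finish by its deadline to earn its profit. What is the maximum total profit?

128

Sort by profit descending; place each in the latest free slot ≤ its deadline.
Profit order: C=55 A=49 E=39 D=32 B=23 F=11
Assign: C→slot 1, A skipped, E→slot 2, D skipped, B→slot 4, F→slot 3.
Slots: [1:C] [2:E] [3:F] [4:B]
Profit = 55 + 39 + 11 + 23 = 128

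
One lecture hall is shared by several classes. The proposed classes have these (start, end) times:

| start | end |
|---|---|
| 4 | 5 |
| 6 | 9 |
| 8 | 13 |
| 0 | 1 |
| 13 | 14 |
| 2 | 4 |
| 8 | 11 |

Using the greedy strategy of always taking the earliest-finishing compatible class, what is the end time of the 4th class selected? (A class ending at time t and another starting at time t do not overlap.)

By end time: (0,1), (2,4), (4,5), (6,9), (8,11), (8,13), (13,14).
Pick (0,1); next start ≥ 1 → (2,4); next start ≥ 4 → (4,5); next start ≥ 5 → (6,9); next start ≥ 9 → (13,14).
Selected: (0,1) (2,4) (4,5) (6,9) (13,14)

9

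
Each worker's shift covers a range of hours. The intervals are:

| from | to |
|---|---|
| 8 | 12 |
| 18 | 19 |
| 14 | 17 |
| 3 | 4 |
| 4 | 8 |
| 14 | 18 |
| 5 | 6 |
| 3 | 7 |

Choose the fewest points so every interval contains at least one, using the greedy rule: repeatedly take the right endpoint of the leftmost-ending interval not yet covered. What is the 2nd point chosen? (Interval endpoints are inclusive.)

6

Sort by right endpoint; whenever an interval is uncovered, place a point at its right end.
Sorted: [3,4] [5,6] [3,7] [4,8] [8,12] [14,17] [14,18] [18,19]
{[3,4]} hit by 4; {[5,6],[3,7],[4,8]} hit by 6; {[8,12]} hit by 12; {[14,17],[14,18]} hit by 17; {[18,19]} hit by 19.
Points: 4, 6, 12, 17, 19 (5 total).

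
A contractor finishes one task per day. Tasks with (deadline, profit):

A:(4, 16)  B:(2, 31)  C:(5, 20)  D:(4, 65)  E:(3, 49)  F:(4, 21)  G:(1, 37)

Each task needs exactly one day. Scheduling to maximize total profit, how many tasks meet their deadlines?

Sort by profit descending; place each in the latest free slot ≤ its deadline.
By profit: D(d4,65), E(d3,49), G(d1,37), B(d2,31), F(d4,21), C(d5,20), A(d4,16)
D→slot 4; E→slot 3; G→slot 1; B→slot 2; F skipped; C→slot 5; A skipped.
5 of 7 scheduled.

5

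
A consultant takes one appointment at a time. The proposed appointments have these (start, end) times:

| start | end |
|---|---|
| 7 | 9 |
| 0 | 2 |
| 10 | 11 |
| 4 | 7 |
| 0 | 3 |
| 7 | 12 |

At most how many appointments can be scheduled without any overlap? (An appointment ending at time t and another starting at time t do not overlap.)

Greedy by earliest finish: after sorting by end time, pick each interval compatible with the last pick.
Sorted by end: (0,2)  (0,3)  (4,7)  (7,9)  (10,11)  (7,12)
take (0,2); skip (0,3); take (4,7); take (7,9); take (10,11).
Selected 4 appointments.

4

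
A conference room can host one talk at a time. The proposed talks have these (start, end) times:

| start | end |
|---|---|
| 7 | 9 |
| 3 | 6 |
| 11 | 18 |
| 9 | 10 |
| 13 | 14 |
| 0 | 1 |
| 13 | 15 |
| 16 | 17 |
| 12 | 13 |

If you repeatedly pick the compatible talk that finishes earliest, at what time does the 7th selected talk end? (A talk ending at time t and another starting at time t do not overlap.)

17

Sorted by end: (0,1)  (3,6)  (7,9)  (9,10)  (12,13)  (13,14)  (13,15)  (16,17)  (11,18)
take (0,1); take (3,6); take (7,9); take (9,10); take (12,13); take (13,14); take (16,17).
Selected: (0,1) (3,6) (7,9) (9,10) (12,13) (13,14) (16,17)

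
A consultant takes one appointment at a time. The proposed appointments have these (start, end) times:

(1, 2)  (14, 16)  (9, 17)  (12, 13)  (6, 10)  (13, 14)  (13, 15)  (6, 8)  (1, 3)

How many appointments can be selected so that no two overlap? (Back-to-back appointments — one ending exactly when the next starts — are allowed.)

5

Sorted by end: (1,2)  (1,3)  (6,8)  (6,10)  (12,13)  (13,14)  (13,15)  (14,16)  (9,17)
take (1,2); take (6,8); take (12,13); take (13,14); skip (13,15); take (14,16).
Selected 5 appointments.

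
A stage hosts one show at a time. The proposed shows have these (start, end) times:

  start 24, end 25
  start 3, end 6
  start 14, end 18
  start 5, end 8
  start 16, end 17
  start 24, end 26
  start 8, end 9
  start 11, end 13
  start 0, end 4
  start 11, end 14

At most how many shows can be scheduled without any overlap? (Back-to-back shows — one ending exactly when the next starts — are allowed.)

6

Sort by end time and greedily take each interval whose start is ≥ the last chosen end.
By end time: (0,4), (3,6), (5,8), (8,9), (11,13), (11,14), (16,17), (14,18), (24,25), (24,26).
Pick (0,4); next start ≥ 4 → (5,8); next start ≥ 8 → (8,9); next start ≥ 9 → (11,13); next start ≥ 13 → (16,17); next start ≥ 17 → (24,25).
Selected 6 shows.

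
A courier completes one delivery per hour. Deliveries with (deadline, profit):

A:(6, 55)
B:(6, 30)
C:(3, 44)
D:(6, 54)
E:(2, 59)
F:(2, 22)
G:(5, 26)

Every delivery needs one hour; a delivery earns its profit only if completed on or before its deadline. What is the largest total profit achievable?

268

Profit order: E=59 A=55 D=54 C=44 B=30 G=26 F=22
Assign: E→slot 2, A→slot 6, D→slot 5, C→slot 3, B→slot 4, G→slot 1, F skipped.
Slots: [1:G] [2:E] [3:C] [4:B] [5:D] [6:A]
Profit = 26 + 59 + 44 + 30 + 54 + 55 = 268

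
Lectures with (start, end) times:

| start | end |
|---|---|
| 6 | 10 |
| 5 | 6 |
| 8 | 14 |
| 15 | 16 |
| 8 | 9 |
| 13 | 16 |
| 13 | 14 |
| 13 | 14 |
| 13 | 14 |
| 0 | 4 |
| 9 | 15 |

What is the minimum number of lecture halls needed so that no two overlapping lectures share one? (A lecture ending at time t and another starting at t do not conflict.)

Count concurrent intervals with a sweep; the peak is the room count.
Events (time:±→running): 0:+→1 4:-→0 5:+→1 6:-→0 6:+→1 8:+→2 8:+→3 9:-→2 9:+→3 10:-→2 13:+→3 13:+→4 13:+→5 13:+→6 … peak 6.

6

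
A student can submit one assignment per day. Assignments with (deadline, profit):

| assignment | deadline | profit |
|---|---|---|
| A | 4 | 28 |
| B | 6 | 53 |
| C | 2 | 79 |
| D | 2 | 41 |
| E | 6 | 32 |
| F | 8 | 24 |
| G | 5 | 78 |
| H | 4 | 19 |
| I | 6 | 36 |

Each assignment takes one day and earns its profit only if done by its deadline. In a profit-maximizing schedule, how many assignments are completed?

Profit order: C=79 G=78 B=53 D=41 I=36 E=32 A=28 F=24 H=19
Assign: C→slot 2, G→slot 5, B→slot 6, D→slot 1, I→slot 4, E→slot 3, A skipped, F→slot 8, H skipped.
Slots: [1:D] [2:C] [3:E] [4:I] [5:G] [6:B] [8:F]
7 of 9 scheduled.

7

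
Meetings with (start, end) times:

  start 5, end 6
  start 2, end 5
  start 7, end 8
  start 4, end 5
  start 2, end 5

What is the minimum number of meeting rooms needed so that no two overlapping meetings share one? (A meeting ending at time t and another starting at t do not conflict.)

Count concurrent intervals with a sweep; the peak is the room count.
starts: [2, 2, 4, 5, 7]
ends:   [5, 5, 5, 6, 8]
s2→1 s2→2 s4→3  — peak 3.

3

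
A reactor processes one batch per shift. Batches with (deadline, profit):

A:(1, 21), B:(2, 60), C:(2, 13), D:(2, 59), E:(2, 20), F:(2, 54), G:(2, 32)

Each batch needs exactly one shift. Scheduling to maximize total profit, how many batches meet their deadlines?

2

Sort by profit descending; place each in the latest free slot ≤ its deadline.
By profit: B(d2,60), D(d2,59), F(d2,54), G(d2,32), A(d1,21), E(d2,20), C(d2,13)
B→slot 2; D→slot 1; F skipped; G skipped; A skipped; E skipped; C skipped.
2 of 7 scheduled.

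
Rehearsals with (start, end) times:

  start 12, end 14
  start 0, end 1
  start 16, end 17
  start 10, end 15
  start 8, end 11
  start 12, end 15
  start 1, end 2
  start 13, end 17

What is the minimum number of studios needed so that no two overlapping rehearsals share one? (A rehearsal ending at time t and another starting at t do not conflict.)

Events (time:±→running): 0:+→1 1:-→0 1:+→1 2:-→0 8:+→1 10:+→2 11:-→1 12:+→2 12:+→3 13:+→4 … peak 4.

4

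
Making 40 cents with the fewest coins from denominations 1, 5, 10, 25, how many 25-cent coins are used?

40 − 1×25→15 − 1×10→5 − 1×5→0
Count of 25: 1

1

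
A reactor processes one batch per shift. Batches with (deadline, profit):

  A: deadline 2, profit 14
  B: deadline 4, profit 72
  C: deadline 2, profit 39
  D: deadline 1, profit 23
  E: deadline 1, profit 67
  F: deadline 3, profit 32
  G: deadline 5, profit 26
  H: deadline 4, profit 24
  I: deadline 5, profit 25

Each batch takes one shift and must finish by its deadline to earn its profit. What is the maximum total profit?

236

Profit order: B=72 E=67 C=39 F=32 G=26 I=25 H=24 D=23 A=14
Assign: B→slot 4, E→slot 1, C→slot 2, F→slot 3, G→slot 5, I skipped, H skipped, D skipped, A skipped.
Slots: [1:E] [2:C] [3:F] [4:B] [5:G]
Profit = 67 + 39 + 32 + 72 + 26 = 236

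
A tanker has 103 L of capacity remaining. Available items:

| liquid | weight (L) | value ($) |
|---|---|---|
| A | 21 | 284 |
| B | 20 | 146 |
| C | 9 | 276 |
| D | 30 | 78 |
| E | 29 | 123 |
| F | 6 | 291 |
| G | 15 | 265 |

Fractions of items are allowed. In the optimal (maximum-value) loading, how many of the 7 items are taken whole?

6

Ratios (sorted): F 48.50, C 30.67, G 17.67, A 13.52, B 7.30, E 4.24, D 2.60
take F (6 @ 291); take C (9 @ 276); take G (15 @ 265); take A (21 @ 284); take B (20 @ 146); take E (29 @ 123); take 3/30 of D → 7.80. Capacity used 103/103.
6 item(s) taken whole; one partial (take 3/30 of D).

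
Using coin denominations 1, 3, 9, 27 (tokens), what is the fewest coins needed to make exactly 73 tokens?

5

Greedy: take as many of the largest coin as possible, then repeat with the remainder.
73 − 2×27→19 − 2×9→1 − 1×1→0
Total coins = 2 + 2 + 1 = 5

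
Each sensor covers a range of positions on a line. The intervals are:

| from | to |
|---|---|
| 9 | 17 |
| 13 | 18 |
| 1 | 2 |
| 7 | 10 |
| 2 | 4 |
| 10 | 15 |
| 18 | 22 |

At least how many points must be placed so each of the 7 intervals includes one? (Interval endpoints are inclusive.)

3

Sorted: [1,2] [2,4] [7,10] [10,15] [9,17] [13,18] [18,22]
{[1,2],[2,4]} hit by 2; {[7,10],[10,15],[9,17]} hit by 10; {[13,18],[18,22]} hit by 18.
Points: 2, 10, 18 (3 total).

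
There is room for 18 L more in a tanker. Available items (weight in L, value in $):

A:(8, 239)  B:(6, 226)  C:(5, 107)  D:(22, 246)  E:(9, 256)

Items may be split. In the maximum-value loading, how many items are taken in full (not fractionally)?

Sort by value per unit weight and fill in that order.
Ratios (sorted): B 37.67, A 29.88, E 28.44, C 21.40, D 11.18
take B (6 @ 226); take A (8 @ 239); take 4/9 of E → 113.78. Capacity used 18/18.
2 item(s) taken whole; one partial (take 4/9 of E).

2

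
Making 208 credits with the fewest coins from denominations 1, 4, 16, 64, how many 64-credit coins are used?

3

208 − 3×64→16 − 1×16→0
Count of 64: 3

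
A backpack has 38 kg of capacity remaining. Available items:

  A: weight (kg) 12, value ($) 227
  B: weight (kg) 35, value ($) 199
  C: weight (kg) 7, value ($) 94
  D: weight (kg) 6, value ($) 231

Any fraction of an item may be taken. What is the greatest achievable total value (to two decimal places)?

625.91

Greedy by value/weight ratio, highest first.
Order: D (231/6=38.50) > A (227/12=18.92) > C (94/7=13.43) > B (199/35=5.69)
Fill: take D (6 @ 231) → take A (12 @ 227) → take C (7 @ 94) → take 13/35 of B → 73.91; 38/38 used.
Total value = 625.91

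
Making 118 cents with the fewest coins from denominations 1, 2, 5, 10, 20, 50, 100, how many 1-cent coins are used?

1

118 − 1×100→18 − 1×10→8 − 1×5→3 − 1×2→1 − 1×1→0
Count of 1: 1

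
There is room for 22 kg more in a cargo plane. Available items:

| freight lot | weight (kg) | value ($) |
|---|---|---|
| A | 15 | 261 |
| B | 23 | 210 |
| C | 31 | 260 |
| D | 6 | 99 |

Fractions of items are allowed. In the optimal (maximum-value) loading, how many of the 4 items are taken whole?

2

Greedy by value/weight ratio, highest first.
Order: A (261/15=17.40) > D (99/6=16.50) > B (210/23=9.13) > C (260/31=8.39)
Fill: take A (15 @ 261) → take D (6 @ 99) → take 1/23 of B → 9.13; 22/22 used.
2 item(s) taken whole; one partial (take 1/23 of B).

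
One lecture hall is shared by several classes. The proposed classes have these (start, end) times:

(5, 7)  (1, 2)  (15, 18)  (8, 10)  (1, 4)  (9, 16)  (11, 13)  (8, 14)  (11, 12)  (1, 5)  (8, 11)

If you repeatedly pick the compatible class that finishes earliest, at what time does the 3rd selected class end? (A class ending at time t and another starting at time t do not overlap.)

10

Greedy by earliest finish: after sorting by end time, pick each interval compatible with the last pick.
Sorted by end: (1,2)  (1,4)  (1,5)  (5,7)  (8,10)  (8,11)  (11,12)  (11,13)  (8,14)  (9,16)  (15,18)
take (1,2); take (5,7); take (8,10); take (11,12); skip (8,14); take (15,18).
Selected: (1,2) (5,7) (8,10) (11,12) (15,18)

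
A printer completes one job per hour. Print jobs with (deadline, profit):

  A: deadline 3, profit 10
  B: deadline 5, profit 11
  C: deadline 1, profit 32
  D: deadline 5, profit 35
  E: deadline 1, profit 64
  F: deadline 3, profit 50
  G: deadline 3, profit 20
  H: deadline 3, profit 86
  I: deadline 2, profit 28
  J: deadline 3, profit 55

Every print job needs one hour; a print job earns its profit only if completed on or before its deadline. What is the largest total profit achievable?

Sort by profit descending; place each in the latest free slot ≤ its deadline.
Profit order: H=86 E=64 J=55 F=50 D=35 C=32 I=28 G=20 B=11 A=10
Assign: H→slot 3, E→slot 1, J→slot 2, F skipped, D→slot 5, C skipped, I skipped, G skipped, B→slot 4, A skipped.
Slots: [1:E] [2:J] [3:H] [4:B] [5:D]
Profit = 64 + 55 + 86 + 11 + 35 = 251

251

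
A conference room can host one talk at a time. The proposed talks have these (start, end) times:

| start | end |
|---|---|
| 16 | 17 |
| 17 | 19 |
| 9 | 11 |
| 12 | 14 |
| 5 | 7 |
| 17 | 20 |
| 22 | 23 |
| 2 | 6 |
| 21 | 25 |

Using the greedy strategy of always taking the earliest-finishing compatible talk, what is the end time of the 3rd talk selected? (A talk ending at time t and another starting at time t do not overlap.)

Sorted by end: (2,6)  (5,7)  (9,11)  (12,14)  (16,17)  (17,19)  (17,20)  (22,23)  (21,25)
take (2,6); skip (5,7); take (9,11); take (12,14); take (16,17); take (17,19); take (22,23); skip (21,25).
Selected: (2,6) (9,11) (12,14) (16,17) (17,19) (22,23)

14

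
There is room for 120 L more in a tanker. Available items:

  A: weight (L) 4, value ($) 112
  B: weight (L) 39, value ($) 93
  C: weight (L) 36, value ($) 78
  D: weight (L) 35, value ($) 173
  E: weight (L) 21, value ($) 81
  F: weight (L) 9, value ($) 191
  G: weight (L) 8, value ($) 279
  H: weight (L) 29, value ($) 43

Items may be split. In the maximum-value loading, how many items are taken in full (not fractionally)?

6

Order: G (279/8=34.88) > A (112/4=28.00) > F (191/9=21.22) > D (173/35=4.94) > E (81/21=3.86) > B (93/39=2.38) > C (78/36=2.17) > H (43/29=1.48)
Fill: take G (8 @ 279) → take A (4 @ 112) → take F (9 @ 191) → take D (35 @ 173) → take E (21 @ 81) → take B (39 @ 93) → take 4/36 of C → 8.67; 120/120 used.
6 item(s) taken whole; one partial (take 4/36 of C).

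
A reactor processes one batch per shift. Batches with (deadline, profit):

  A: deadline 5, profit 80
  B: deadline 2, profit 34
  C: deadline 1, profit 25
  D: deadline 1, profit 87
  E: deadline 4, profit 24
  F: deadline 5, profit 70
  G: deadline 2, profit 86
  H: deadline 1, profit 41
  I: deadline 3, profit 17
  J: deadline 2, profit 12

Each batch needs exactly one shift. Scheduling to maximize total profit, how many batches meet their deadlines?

5

Take jobs in profit order; each goes to the latest open slot no later than its deadline.
By profit: D(d1,87), G(d2,86), A(d5,80), F(d5,70), H(d1,41), B(d2,34), C(d1,25), E(d4,24), I(d3,17), J(d2,12)
D→slot 1; G→slot 2; A→slot 5; F→slot 4; H skipped; B skipped; C skipped; E→slot 3; I skipped; J skipped.
5 of 10 scheduled.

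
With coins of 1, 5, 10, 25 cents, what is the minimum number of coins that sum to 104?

Greedy: take as many of the largest coin as possible, then repeat with the remainder.
104 = 4×25 + 4×1
Total coins = 4 + 4 = 8

8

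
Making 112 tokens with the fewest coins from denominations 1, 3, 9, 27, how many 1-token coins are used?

1

112 − 4×27→4 − 1×3→1 − 1×1→0
Count of 1: 1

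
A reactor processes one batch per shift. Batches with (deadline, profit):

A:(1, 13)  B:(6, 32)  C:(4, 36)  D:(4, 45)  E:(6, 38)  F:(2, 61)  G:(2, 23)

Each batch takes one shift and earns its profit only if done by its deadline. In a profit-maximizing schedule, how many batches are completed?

6

Profit order: F=61 D=45 E=38 C=36 B=32 G=23 A=13
Assign: F→slot 2, D→slot 4, E→slot 6, C→slot 3, B→slot 5, G→slot 1, A skipped.
Slots: [1:G] [2:F] [3:C] [4:D] [5:B] [6:E]
6 of 7 scheduled.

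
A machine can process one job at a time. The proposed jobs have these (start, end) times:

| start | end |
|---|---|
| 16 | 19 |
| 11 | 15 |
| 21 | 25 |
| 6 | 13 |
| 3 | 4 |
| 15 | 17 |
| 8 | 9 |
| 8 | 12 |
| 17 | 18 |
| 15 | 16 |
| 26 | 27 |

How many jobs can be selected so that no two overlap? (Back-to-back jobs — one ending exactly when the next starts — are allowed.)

Order by finish time; keep every interval that doesn't clash with the previous kept one.
Sorted by end: (3,4)  (8,9)  (8,12)  (6,13)  (11,15)  (15,16)  (15,17)  (17,18)  (16,19)  (21,25)  (26,27)
take (3,4); take (8,9); skip (6,13); take (11,15); take (15,16); take (17,18); skip (16,19); take (21,25); take (26,27).
Selected 7 jobs.

7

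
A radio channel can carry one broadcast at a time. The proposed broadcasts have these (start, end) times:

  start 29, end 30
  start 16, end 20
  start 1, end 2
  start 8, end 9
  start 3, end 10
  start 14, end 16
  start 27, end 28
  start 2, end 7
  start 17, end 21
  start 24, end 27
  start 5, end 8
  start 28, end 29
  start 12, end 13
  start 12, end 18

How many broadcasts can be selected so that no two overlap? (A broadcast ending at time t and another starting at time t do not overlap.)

Order by finish time; keep every interval that doesn't clash with the previous kept one.
By end time: (1,2), (2,7), (5,8), (8,9), (3,10), (12,13), (14,16), (12,18), (16,20), (17,21), (24,27), (27,28), (28,29), (29,30).
Pick (1,2); next start ≥ 2 → (2,7); next start ≥ 7 → (8,9); next start ≥ 9 → (12,13); next start ≥ 13 → (14,16); next start ≥ 16 → (16,20); next start ≥ 20 → (24,27); next start ≥ 27 → (27,28); next start ≥ 28 → (28,29); next start ≥ 29 → (29,30).
Selected 10 broadcasts.

10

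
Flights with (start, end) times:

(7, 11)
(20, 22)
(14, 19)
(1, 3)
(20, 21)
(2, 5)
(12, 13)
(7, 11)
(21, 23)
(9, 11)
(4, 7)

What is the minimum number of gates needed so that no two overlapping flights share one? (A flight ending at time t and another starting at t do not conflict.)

The answer is the maximum number of intervals overlapping at any instant.
Events (time:±→running): 1:+→1 2:+→2 3:-→1 4:+→2 5:-→1 7:-→0 7:+→1 7:+→2 9:+→3 … peak 3.

3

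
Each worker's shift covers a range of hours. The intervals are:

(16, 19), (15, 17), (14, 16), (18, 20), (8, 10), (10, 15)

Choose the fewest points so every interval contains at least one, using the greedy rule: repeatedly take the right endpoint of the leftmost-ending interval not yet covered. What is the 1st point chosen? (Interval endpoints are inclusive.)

10

Process intervals by earliest right end; each time one isn't hit yet, stab at its right endpoint.
Sorted: [8,10] [10,15] [14,16] [15,17] [16,19] [18,20]
{[8,10],[10,15]} hit by 10; {[14,16],[15,17],[16,19]} hit by 16; {[18,20]} hit by 20.
Points: 10, 16, 20 (3 total).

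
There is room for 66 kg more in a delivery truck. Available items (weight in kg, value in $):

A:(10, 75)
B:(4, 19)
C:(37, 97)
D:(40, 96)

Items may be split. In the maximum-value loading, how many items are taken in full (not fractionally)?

3

Greedy by value/weight ratio, highest first.
Order: A (75/10=7.50) > B (19/4=4.75) > C (97/37=2.62) > D (96/40=2.40)
Fill: take A (10 @ 75) → take B (4 @ 19) → take C (37 @ 97) → take 15/40 of D → 36.00; 66/66 used.
3 item(s) taken whole; one partial (take 15/40 of D).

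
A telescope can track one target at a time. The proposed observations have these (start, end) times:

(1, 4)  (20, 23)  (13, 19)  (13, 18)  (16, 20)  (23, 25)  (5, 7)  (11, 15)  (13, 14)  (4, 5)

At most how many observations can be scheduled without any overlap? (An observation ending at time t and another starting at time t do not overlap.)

7

By end time: (1,4), (4,5), (5,7), (13,14), (11,15), (13,18), (13,19), (16,20), (20,23), (23,25).
Pick (1,4); next start ≥ 4 → (4,5); next start ≥ 5 → (5,7); next start ≥ 7 → (13,14); next start ≥ 14 → (16,20); next start ≥ 20 → (20,23); next start ≥ 23 → (23,25).
Selected 7 observations.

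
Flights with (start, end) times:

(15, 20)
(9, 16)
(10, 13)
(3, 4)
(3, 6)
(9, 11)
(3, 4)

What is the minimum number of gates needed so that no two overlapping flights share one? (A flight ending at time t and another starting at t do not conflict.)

3

The answer is the maximum number of intervals overlapping at any instant.
Events (time:±→running): 3:+→1 3:+→2 3:+→3 … peak 3.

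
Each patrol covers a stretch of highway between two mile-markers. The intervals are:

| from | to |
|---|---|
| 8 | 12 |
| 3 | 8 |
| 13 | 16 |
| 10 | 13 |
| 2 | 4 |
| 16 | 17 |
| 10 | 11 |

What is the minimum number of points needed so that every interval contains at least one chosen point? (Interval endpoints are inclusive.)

3

Sort by right endpoint; whenever an interval is uncovered, place a point at its right end.
Sorted: [2,4] [3,8] [10,11] [8,12] [10,13] [13,16] [16,17]
{[2,4],[3,8]} hit by 4; {[10,11],[8,12],[10,13]} hit by 11; {[13,16],[16,17]} hit by 16.
Points: 4, 11, 16 (3 total).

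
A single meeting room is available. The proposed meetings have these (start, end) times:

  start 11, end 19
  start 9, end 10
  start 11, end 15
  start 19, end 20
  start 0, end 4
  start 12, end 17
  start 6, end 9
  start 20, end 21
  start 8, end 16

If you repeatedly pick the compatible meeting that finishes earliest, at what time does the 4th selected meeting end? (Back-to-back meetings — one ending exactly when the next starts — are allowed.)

15

Greedy by earliest finish: after sorting by end time, pick each interval compatible with the last pick.
By end time: (0,4), (6,9), (9,10), (11,15), (8,16), (12,17), (11,19), (19,20), (20,21).
Pick (0,4); next start ≥ 4 → (6,9); next start ≥ 9 → (9,10); next start ≥ 10 → (11,15); next start ≥ 15 → (19,20); next start ≥ 20 → (20,21).
Selected: (0,4) (6,9) (9,10) (11,15) (19,20) (20,21)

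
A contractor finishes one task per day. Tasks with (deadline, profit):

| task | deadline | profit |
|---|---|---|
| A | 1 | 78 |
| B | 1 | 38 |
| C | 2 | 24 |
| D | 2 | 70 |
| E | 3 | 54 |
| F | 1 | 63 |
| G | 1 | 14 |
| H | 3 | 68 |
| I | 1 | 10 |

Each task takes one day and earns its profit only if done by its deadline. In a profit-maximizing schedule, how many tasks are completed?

Take jobs in profit order; each goes to the latest open slot no later than its deadline.
Profit order: A=78 D=70 H=68 F=63 E=54 B=38 C=24 G=14 I=10
Assign: A→slot 1, D→slot 2, H→slot 3, F skipped, E skipped, B skipped, C skipped, G skipped, I skipped.
Slots: [1:A] [2:D] [3:H]
3 of 9 scheduled.

3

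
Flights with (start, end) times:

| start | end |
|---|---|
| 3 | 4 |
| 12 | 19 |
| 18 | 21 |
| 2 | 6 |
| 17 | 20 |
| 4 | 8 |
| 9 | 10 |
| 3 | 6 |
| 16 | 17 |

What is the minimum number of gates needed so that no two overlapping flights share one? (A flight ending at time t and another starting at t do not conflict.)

3

starts: [2, 3, 3, 4, 9, 12, 16, 17, 18]
ends:   [4, 6, 6, 8, 10, 17, 19, 20, 21]
s2→1 s3→2 s3→3  — peak 3.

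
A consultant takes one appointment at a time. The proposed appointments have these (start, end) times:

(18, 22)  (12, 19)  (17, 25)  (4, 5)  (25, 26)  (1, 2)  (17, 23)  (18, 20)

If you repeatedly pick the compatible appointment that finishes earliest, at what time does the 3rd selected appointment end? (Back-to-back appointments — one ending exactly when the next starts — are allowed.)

Sorted by end: (1,2)  (4,5)  (12,19)  (18,20)  (18,22)  (17,23)  (17,25)  (25,26)
take (1,2); take (4,5); take (12,19); skip (18,20); skip (17,23); take (25,26).
Selected: (1,2) (4,5) (12,19) (25,26)

19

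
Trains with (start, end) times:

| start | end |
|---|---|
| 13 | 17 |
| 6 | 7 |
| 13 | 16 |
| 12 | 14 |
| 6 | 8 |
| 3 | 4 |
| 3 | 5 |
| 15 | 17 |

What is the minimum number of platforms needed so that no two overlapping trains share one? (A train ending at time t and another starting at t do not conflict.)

3

The answer is the maximum number of intervals overlapping at any instant.
Events (time:±→running): 3:+→1 3:+→2 4:-→1 5:-→0 6:+→1 6:+→2 7:-→1 8:-→0 12:+→1 13:+→2 13:+→3 … peak 3.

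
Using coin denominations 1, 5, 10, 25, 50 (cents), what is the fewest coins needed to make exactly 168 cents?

8

168 = 3×50 + 1×10 + 1×5 + 3×1
Total coins = 3 + 1 + 1 + 3 = 8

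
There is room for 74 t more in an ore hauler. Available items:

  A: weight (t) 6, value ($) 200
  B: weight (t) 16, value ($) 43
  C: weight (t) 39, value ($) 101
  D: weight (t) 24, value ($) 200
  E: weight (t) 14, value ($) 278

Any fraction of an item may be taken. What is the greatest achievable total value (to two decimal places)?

Ratios (sorted): A 33.33, E 19.86, D 8.33, B 2.69, C 2.59
take A (6 @ 200); take E (14 @ 278); take D (24 @ 200); take B (16 @ 43); take 14/39 of C → 36.26. Capacity used 74/74.
Total value = 757.26

757.26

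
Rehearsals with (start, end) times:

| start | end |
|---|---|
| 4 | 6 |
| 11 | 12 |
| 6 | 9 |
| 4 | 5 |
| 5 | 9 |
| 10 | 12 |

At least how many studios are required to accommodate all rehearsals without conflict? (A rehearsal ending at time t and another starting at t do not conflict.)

starts: [4, 4, 5, 6, 10, 11]
ends:   [5, 6, 9, 9, 12, 12]
s4→1 s4→2  — peak 2.

2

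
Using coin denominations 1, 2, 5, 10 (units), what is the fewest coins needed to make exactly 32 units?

4

Greedy: take as many of the largest coin as possible, then repeat with the remainder.
32 = 3×10 + 1×2
Total coins = 3 + 1 = 4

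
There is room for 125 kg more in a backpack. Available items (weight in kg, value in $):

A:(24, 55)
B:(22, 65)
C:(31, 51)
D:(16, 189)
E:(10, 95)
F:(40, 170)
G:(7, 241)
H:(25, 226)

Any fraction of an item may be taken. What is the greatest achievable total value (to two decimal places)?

Order: G (241/7=34.43) > D (189/16=11.81) > E (95/10=9.50) > H (226/25=9.04) > F (170/40=4.25) > B (65/22=2.95) > A (55/24=2.29) > C (51/31=1.65)
Fill: take G (7 @ 241) → take D (16 @ 189) → take E (10 @ 95) → take H (25 @ 226) → take F (40 @ 170) → take B (22 @ 65) → take 5/24 of A → 11.46; 125/125 used.
Total value = 997.46

997.46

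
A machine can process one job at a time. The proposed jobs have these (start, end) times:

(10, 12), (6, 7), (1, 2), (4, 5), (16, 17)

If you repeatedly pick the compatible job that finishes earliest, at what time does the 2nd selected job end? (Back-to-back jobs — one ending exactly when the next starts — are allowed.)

5

Sort by end time and greedily take each interval whose start is ≥ the last chosen end.
Sorted by end: (1,2)  (4,5)  (6,7)  (10,12)  (16,17)
take (1,2); take (4,5); take (6,7); take (10,12); take (16,17).
Selected: (1,2) (4,5) (6,7) (10,12) (16,17)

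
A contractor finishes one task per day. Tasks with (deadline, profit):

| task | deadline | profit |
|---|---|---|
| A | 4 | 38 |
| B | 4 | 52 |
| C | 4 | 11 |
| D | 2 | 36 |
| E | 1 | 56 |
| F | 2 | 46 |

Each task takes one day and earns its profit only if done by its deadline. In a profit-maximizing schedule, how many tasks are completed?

4

Profit order: E=56 B=52 F=46 A=38 D=36 C=11
Assign: E→slot 1, B→slot 4, F→slot 2, A→slot 3, D skipped, C skipped.
Slots: [1:E] [2:F] [3:A] [4:B]
4 of 6 scheduled.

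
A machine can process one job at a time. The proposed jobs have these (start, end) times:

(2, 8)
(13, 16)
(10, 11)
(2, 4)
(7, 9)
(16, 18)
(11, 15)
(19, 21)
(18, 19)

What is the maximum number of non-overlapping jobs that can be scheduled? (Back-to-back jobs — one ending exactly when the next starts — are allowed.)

Greedy by earliest finish: after sorting by end time, pick each interval compatible with the last pick.
Sorted by end: (2,4)  (2,8)  (7,9)  (10,11)  (11,15)  (13,16)  (16,18)  (18,19)  (19,21)
take (2,4); take (7,9); take (10,11); take (11,15); take (16,18); take (18,19); take (19,21).
Selected 7 jobs.

7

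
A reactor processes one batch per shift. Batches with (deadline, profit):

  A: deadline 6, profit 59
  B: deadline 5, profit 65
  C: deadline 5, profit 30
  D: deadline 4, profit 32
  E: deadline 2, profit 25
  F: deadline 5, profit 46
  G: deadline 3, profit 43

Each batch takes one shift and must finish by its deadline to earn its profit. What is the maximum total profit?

275

Take jobs in profit order; each goes to the latest open slot no later than its deadline.
Profit order: B=65 A=59 F=46 G=43 D=32 C=30 E=25
Assign: B→slot 5, A→slot 6, F→slot 4, G→slot 3, D→slot 2, C→slot 1, E skipped.
Slots: [1:C] [2:D] [3:G] [4:F] [5:B] [6:A]
Profit = 30 + 32 + 43 + 46 + 65 + 59 = 275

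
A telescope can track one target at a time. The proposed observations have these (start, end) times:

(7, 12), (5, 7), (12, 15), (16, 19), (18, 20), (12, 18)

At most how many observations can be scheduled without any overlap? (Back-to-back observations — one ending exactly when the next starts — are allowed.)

Order by finish time; keep every interval that doesn't clash with the previous kept one.
By end time: (5,7), (7,12), (12,15), (12,18), (16,19), (18,20).
Pick (5,7); next start ≥ 7 → (7,12); next start ≥ 12 → (12,15); next start ≥ 15 → (16,19).
Selected 4 observations.

4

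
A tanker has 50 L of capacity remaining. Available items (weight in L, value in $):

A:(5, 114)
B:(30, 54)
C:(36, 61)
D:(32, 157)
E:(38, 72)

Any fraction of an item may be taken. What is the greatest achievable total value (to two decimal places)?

Greedy by value/weight ratio, highest first.
Ratios (sorted): A 22.80, D 4.91, E 1.89, B 1.80, C 1.69
take A (5 @ 114); take D (32 @ 157); take 13/38 of E → 24.63. Capacity used 50/50.
Total value = 295.63

295.63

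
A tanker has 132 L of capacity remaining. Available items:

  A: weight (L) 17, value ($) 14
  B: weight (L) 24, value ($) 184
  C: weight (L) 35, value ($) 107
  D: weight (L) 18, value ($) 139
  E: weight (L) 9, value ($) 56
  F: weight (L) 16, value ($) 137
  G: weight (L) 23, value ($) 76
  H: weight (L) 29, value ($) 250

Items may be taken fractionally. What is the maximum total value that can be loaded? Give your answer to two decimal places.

881.74

Order: H (250/29=8.62) > F (137/16=8.56) > D (139/18=7.72) > B (184/24=7.67) > E (56/9=6.22) > G (76/23=3.30) > C (107/35=3.06) > A (14/17=0.82)
Fill: take H (29 @ 250) → take F (16 @ 137) → take D (18 @ 139) → take B (24 @ 184) → take E (9 @ 56) → take G (23 @ 76) → take 13/35 of C → 39.74; 132/132 used.
Total value = 881.74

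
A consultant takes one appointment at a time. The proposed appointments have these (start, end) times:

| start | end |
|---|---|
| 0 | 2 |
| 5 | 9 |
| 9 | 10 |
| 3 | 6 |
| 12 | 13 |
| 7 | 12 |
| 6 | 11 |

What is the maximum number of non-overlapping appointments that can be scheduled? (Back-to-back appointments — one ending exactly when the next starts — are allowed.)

Sorted by end: (0,2)  (3,6)  (5,9)  (9,10)  (6,11)  (7,12)  (12,13)
take (0,2); take (3,6); take (9,10); take (12,13).
Selected 4 appointments.

4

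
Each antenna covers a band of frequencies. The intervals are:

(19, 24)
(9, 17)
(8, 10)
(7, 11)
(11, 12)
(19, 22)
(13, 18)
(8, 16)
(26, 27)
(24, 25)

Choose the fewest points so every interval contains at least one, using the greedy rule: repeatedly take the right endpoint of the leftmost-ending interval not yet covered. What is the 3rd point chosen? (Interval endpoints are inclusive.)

18

Process intervals by earliest right end; each time one isn't hit yet, stab at its right endpoint.
By right end: [8,10]  [7,11]  [11,12]  [8,16]  [9,17]  [13,18]  [19,22]  [19,24]  [24,25]  [26,27]
[8,10] uncovered → point at 10; [11,12] uncovered → point at 12; [13,18] uncovered → point at 18; [19,22] uncovered → point at 22; [24,25] uncovered → point at 25; [26,27] uncovered → point at 27.
Points: 10, 12, 18, 22, 25, 27 (6 total).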